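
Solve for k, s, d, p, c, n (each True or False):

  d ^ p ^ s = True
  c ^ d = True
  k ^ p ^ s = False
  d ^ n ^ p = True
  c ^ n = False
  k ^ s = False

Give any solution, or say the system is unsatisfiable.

k = True; s = True; d = False; p = False; c = True; n = True

d ^ p ^ s = F ^ F ^ T = True ✓
c ^ d = T ^ F = True ✓
k ^ p ^ s = T ^ F ^ T = False ✓
d ^ n ^ p = F ^ T ^ F = True ✓
c ^ n = T ^ T = False ✓
k ^ s = T ^ T = False ✓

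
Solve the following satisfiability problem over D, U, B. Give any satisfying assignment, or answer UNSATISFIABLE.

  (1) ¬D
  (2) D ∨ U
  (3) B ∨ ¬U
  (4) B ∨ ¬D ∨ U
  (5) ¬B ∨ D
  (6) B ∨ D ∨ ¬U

No satisfying assignment exists.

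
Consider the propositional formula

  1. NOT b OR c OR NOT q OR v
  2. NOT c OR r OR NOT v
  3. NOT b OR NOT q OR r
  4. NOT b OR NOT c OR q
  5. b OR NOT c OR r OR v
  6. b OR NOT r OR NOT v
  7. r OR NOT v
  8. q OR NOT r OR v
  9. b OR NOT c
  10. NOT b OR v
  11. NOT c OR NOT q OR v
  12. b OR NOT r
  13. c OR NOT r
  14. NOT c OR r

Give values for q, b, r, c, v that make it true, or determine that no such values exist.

Set q = True.
Set b = False.
  then (b OR NOT c) forces c = False.
  then (b OR NOT r) forces r = False.
  then (r OR NOT v) forces v = False.
All clauses satisfied.

q=T, b=F, r=F, c=F, v=F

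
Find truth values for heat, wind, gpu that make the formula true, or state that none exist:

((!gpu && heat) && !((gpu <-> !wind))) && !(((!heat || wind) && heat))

heat = True, wind = False, gpu = False

  (!gpu && heat) && !((gpu <-> !wind)) = True
    !gpu && heat = True
      !gpu = True
    !((gpu <-> !wind)) = True
      gpu <-> !wind = False
        !wind = True
  !(((!heat || wind) && heat)) = True
    (!heat || wind) && heat = False
      !heat || wind = False
        !heat = False
Both conjuncts True, so the formula holds.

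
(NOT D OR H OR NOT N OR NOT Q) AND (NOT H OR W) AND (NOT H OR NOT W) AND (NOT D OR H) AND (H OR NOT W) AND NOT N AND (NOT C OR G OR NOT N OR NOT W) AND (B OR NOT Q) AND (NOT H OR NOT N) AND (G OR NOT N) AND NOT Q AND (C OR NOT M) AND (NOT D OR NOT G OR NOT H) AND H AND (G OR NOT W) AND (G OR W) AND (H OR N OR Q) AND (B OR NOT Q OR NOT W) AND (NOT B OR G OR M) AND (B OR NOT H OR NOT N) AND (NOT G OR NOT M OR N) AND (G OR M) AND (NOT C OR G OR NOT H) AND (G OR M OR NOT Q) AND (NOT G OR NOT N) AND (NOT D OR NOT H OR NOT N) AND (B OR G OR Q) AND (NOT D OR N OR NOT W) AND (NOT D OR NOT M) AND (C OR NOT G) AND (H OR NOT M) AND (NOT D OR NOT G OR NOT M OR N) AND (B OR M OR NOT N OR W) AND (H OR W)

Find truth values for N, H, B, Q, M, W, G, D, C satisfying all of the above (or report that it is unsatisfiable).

Unsatisfiable

Case H = True:
  (NOT H OR W) forces W = True.
  Clause (NOT H OR NOT W) is falsified — contradiction.
Case H = False:
  Clause (H) is falsified — contradiction.
Both cases fail, so the formula is unsatisfiable.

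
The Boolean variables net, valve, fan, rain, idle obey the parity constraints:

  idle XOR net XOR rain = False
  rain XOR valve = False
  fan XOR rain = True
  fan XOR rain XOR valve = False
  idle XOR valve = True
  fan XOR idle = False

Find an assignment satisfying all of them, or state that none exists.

net = True, valve = True, fan = False, rain = True, idle = False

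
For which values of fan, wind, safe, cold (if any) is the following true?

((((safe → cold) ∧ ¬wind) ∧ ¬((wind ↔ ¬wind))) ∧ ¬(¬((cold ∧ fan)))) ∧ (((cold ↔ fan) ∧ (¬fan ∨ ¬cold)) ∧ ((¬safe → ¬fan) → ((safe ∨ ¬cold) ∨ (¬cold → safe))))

Unsatisfiable — no assignment works.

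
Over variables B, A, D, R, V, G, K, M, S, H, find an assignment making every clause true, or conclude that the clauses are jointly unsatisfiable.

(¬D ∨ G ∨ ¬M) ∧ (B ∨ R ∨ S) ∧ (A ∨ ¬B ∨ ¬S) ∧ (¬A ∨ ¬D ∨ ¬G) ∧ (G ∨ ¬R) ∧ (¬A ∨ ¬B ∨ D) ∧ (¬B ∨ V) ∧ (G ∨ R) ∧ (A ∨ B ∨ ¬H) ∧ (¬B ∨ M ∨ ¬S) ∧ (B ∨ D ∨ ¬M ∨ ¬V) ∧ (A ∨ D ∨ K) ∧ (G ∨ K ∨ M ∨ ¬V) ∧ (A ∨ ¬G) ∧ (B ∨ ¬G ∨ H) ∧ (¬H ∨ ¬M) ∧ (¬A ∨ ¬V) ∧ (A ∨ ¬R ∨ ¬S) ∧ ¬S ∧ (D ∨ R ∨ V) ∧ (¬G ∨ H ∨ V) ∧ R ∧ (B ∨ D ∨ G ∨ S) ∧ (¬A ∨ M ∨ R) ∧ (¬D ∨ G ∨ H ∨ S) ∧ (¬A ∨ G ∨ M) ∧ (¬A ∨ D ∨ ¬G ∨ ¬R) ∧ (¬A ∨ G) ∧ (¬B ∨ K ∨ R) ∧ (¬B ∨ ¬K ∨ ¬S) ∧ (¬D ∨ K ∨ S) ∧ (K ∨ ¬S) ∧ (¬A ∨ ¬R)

Case R = True:
  (G ∨ ¬R) forces G = True.
  (A ∨ ¬G) forces A = True.
  Clause (¬A ∨ ¬R) is falsified — contradiction.
Case R = False:
  Clause (R) is falsified — contradiction.
Both cases fail, so the formula is unsatisfiable.

Unsatisfiable — no assignment works.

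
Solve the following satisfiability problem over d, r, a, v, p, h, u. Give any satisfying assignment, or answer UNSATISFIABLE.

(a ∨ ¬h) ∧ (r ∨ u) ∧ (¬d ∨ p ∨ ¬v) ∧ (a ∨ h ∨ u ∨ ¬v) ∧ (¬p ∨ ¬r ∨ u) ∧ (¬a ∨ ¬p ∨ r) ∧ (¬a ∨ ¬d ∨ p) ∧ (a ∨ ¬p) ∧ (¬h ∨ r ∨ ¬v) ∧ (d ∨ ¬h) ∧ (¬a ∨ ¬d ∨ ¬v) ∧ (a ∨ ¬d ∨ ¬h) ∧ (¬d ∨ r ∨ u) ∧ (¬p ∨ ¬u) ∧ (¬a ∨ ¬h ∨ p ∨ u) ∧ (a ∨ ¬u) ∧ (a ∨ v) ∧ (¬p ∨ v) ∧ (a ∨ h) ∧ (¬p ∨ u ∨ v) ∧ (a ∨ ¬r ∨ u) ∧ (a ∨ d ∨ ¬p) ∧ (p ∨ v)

Set d = False.
  then (d ∨ ¬h) forces h = False.
  then (a ∨ h) forces a = True.
Set r = True.
Try v = False:
  (¬p ∨ v) forces p = False.
  clause (p ∨ v) is falsified — backtrack.
So v = True.
Set p = False.
Set u = True.
All clauses satisfied.

d=F; r=T; a=T; v=T; p=F; h=F; u=T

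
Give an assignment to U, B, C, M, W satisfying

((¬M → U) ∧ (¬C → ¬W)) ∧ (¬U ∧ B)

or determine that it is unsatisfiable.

U = False, B = True, C = False, M = True, W = False

  (¬M → U) ∧ (¬C → ¬W) = True
    ¬M → U = True
      ¬M = False
    ¬C → ¬W = True
      ¬C = True
      ¬W = True
  ¬U ∧ B = True
    ¬U = True
Both conjuncts True, so the formula holds.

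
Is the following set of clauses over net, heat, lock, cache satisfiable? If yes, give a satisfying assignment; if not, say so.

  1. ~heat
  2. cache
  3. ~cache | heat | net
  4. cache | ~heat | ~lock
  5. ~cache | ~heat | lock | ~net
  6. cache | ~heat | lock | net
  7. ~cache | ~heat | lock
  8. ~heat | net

net = True, heat = False, lock = False, cache = True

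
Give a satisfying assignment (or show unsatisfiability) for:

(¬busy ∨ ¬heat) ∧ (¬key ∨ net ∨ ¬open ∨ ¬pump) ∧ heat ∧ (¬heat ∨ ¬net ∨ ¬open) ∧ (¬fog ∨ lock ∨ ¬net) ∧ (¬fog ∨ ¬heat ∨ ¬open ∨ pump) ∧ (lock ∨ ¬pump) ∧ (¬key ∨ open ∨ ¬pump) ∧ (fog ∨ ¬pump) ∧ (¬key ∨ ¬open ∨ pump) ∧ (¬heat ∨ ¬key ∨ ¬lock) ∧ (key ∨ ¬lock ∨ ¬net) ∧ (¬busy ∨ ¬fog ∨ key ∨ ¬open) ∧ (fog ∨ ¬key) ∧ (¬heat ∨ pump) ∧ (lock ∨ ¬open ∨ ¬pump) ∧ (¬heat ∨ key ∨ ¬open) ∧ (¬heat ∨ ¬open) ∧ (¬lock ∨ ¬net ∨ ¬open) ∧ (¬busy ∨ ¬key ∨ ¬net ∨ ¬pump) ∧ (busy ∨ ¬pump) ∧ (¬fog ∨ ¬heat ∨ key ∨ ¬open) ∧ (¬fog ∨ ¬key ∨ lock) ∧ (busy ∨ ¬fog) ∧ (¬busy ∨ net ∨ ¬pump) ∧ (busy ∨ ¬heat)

Case heat = True:
  (¬busy ∨ ¬heat) forces busy = False.
  Clause (busy ∨ ¬heat) is falsified — contradiction.
Case heat = False:
  Clause (heat) is falsified — contradiction.
Both cases fail, so the formula is unsatisfiable.

UNSATISFIABLE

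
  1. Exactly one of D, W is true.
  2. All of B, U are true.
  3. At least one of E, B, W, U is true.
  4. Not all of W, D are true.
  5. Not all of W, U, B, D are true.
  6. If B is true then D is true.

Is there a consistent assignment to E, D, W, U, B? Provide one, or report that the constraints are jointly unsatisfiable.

E: False, D: True, W: False, U: True, B: True

  (1) {D, W}: 1 true — exactly one ✓
  (2) {B, U}: all 2 true ✓
  (3) {E, B, W, U}: 2 true — at least one ✓
  (4) {W, D}: 1/2 true — not all ✓
  (5) {W, U, B, D}: 3/4 true — not all ✓
  (6) B=T ⇒ D: T ✓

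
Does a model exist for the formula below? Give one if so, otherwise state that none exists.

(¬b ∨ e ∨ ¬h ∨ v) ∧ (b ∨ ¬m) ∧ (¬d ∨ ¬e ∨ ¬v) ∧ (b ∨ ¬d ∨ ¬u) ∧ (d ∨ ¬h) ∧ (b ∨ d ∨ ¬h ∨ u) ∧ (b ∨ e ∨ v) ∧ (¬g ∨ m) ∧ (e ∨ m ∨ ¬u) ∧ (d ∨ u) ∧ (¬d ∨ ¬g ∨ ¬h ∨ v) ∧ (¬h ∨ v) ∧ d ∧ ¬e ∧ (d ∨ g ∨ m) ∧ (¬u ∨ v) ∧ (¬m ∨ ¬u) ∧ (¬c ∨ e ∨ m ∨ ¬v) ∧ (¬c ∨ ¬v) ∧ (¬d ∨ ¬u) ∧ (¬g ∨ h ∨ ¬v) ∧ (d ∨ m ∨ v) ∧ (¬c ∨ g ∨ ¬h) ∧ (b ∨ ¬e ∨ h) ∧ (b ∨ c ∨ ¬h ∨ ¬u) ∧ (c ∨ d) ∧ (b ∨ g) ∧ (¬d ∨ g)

c: False, v: False, m: True, u: False, h: False, g: True, b: True, e: False, d: True

Unit clause (d) forces d = True.
Unit clause (¬e) forces e = False.
In (¬d ∨ ¬u) only ¬u is left, so u = False.
In (¬d ∨ g) only g is left, so g = True.
In (¬g ∨ m) only m is left, so m = True.
In (b ∨ ¬m) only b is left, so b = True.
Set c = False.
Set v = False.
  then (¬b ∨ e ∨ ¬h ∨ v) forces h = False.
All clauses satisfied.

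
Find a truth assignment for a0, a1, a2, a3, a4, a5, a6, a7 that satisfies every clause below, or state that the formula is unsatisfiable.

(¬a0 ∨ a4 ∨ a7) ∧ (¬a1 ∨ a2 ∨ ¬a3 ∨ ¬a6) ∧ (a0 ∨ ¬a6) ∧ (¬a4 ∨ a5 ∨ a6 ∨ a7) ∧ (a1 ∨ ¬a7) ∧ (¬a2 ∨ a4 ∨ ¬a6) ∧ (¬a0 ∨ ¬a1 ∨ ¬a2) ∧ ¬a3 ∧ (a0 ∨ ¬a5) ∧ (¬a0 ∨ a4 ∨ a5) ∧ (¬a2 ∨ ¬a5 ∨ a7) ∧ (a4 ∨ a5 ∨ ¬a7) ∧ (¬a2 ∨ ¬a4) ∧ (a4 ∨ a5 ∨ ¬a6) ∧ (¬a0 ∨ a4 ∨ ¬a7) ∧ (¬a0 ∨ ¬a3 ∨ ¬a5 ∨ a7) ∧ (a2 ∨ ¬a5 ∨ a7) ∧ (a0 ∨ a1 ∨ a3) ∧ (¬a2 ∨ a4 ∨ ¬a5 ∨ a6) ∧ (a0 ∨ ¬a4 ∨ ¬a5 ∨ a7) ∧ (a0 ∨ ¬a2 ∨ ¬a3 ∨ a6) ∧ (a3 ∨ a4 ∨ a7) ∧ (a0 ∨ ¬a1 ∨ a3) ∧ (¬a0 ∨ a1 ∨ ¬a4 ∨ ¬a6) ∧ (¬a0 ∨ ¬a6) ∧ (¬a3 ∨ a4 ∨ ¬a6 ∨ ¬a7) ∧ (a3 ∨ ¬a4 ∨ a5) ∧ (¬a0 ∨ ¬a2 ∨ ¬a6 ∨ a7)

a0=T; a1=T; a2=F; a3=F; a4=T; a5=T; a6=F; a7=T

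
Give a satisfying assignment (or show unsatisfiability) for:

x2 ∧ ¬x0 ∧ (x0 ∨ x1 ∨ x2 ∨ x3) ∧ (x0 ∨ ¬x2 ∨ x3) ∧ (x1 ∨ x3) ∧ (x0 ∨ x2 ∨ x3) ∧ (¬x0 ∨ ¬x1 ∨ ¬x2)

Unit clause (x2) forces x2 = True.
Unit clause (¬x0) forces x0 = False.
In (x0 ∨ ¬x2 ∨ x3) only x3 is left, so x3 = True.
Set x1 = True.
All clauses satisfied.

x0: False, x1: True, x2: True, x3: True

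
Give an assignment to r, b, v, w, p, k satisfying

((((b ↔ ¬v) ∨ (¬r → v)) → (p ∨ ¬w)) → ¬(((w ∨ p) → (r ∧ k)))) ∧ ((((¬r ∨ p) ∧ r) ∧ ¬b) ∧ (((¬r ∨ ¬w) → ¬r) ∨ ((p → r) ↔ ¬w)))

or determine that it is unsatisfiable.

r: True, b: False, v: True, w: False, p: True, k: False

  (((b ↔ ¬v) ∨ (¬r → v)) → (p ∨ ¬w)) → ¬(((w ∨ p) → (r ∧ k))) = True
    ((b ↔ ¬v) ∨ (¬r → v)) → (p ∨ ¬w) = True
      (b ↔ ¬v) ∨ (¬r → v) = True
        b ↔ ¬v = True
          ¬v = False
        ¬r → v = True
          ¬r = False
      p ∨ ¬w = True
        ¬w = True
    ¬(((w ∨ p) → (r ∧ k))) = True
      (w ∨ p) → (r ∧ k) = False
        w ∨ p = True
        r ∧ k = False
  (((¬r ∨ p) ∧ r) ∧ ¬b) ∧ (((¬r ∨ ¬w) → ¬r) ∨ ((p → r) ↔ ¬w)) = True
    ((¬r ∨ p) ∧ r) ∧ ¬b = True
      (¬r ∨ p) ∧ r = True
        ¬r ∨ p = True
          ¬r = False
      ¬b = True
    ((¬r ∨ ¬w) → ¬r) ∨ ((p → r) ↔ ¬w) = True
      (¬r ∨ ¬w) → ¬r = False
        ¬r ∨ ¬w = True
          ¬r = False
          ¬w = True
        ¬r = False
      (p → r) ↔ ¬w = True
        p → r = True
        ¬w = True
Both conjuncts True, so the formula holds.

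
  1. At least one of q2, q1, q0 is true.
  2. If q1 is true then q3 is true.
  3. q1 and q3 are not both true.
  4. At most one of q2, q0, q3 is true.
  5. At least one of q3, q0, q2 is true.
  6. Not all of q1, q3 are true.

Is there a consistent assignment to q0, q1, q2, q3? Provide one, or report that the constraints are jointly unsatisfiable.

q0: True, q1: False, q2: False, q3: False

  (1) {q2, q1, q0}: 1 true — at least one ✓
  (2) q1=F ⇒ q3: vacuous ✓
  (3) q1=F, q3=F — not both ✓
  (4) {q2, q0, q3}: 1 true — at most one ✓
  (5) {q3, q0, q2}: 1 true — at least one ✓
  (6) {q1, q3}: 0/2 true — not all ✓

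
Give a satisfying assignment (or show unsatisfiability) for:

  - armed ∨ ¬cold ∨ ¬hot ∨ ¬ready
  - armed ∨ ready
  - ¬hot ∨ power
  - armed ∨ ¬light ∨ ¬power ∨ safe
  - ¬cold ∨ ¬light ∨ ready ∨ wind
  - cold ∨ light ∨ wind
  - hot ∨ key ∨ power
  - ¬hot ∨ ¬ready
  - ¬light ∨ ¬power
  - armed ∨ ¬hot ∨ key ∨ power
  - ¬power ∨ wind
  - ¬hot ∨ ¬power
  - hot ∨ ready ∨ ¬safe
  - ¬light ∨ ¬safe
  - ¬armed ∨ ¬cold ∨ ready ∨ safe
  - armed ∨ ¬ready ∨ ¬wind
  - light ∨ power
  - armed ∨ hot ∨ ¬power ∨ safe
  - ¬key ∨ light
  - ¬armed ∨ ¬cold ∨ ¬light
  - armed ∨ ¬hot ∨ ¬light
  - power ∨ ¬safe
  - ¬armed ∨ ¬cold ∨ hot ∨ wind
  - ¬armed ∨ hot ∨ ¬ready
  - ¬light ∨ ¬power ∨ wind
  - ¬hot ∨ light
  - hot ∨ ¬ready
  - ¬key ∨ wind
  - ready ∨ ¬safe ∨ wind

Try armed = False:
  (armed ∨ ready) forces ready = True.
  (¬hot ∨ ¬ready) forces hot = False.
  clause (hot ∨ ¬ready) is falsified — backtrack.
So armed = True.
Set wind = True.
Set key = True.
  then (¬key ∨ light) forces light = True.
  then (¬armed ∨ ¬cold ∨ ¬light) forces cold = False.
  then (¬light ∨ ¬power) forces power = False.
  then (¬light ∨ ¬safe) forces safe = False.
  then (¬hot ∨ power) forces hot = False.
  then (¬armed ∨ hot ∨ ¬ready) forces ready = False.
All clauses satisfied.

armed = True, wind = True, key = True, hot = False, power = False, ready = False, cold = False, safe = False, light = True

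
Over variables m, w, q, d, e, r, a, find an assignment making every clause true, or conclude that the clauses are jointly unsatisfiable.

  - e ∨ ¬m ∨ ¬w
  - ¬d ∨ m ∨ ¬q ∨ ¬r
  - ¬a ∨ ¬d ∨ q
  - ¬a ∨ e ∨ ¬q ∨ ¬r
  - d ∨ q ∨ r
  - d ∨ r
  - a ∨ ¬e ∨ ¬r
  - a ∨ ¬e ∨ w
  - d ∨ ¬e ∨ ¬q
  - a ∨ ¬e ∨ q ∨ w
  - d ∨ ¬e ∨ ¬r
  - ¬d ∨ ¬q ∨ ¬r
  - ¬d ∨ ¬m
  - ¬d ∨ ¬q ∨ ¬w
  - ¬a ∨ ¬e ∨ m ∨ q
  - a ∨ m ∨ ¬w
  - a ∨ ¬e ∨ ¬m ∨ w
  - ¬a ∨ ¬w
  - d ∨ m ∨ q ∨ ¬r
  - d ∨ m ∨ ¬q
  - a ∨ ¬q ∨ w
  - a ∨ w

m=F, w=F, q=T, d=T, e=F, r=F, a=T

Set m = False.
Set w = False.
  then (a ∨ w) forces a = True.
Set q = True.
  then (d ∨ m ∨ ¬q) forces d = True.
  then (¬d ∨ m ∨ ¬q ∨ ¬r) forces r = False.
Set e = False.
All clauses satisfied.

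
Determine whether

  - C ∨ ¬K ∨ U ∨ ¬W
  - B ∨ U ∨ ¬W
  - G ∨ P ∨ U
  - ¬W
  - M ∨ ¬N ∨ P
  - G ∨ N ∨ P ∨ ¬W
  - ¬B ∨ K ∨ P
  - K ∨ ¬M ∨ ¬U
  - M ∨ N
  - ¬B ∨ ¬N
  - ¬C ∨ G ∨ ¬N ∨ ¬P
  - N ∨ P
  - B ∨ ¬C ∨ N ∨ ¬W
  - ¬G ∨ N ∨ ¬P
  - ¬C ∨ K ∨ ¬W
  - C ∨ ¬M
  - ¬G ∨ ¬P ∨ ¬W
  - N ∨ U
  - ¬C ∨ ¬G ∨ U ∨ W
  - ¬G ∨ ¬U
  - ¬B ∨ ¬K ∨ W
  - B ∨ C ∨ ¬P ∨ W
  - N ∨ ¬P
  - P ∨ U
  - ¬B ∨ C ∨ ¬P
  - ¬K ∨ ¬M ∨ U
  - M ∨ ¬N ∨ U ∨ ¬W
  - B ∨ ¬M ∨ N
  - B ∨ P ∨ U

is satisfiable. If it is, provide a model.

Unit clause (¬W) forces W = False.
Set U = True.
  then (¬G ∨ ¬U) forces G = False.
Try N = False:
  (M ∨ N) forces M = True.
  (K ∨ ¬M ∨ ¬U) forces K = True.
  (N ∨ P) forces P = True.
  clause (N ∨ ¬P) is falsified — backtrack.
So N = True.
  then (¬B ∨ ¬N) forces B = False.
Set M = True.
  then (K ∨ ¬M ∨ ¬U) forces K = True.
  then (C ∨ ¬M) forces C = True.
  then (¬C ∨ G ∨ ¬N ∨ ¬P) forces P = False.
All clauses satisfied.

U: True, N: True, M: True, W: False, P: False, K: True, B: False, C: True, G: False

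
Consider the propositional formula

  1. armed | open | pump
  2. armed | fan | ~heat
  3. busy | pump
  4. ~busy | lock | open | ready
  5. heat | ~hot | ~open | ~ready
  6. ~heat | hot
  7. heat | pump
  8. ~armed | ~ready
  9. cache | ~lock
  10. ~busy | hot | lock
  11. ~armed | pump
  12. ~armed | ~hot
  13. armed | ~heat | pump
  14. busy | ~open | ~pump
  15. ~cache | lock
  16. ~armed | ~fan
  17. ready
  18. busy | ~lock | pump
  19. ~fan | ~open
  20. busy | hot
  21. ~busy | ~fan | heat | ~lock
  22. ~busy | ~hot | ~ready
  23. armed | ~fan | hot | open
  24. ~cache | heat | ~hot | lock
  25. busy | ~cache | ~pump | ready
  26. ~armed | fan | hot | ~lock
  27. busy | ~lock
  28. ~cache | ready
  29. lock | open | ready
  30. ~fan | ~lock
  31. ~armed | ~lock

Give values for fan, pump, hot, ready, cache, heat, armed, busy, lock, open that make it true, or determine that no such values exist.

Unit clause (ready) forces ready = True.
In (~armed | ~ready) only ~armed is left, so armed = False.
Set fan = False.
  then (armed | fan | ~heat) forces heat = False.
  then (heat | pump) forces pump = True.
Set hot = True.
  then (heat | ~hot | ~open | ~ready) forces open = False.
  then (~busy | ~hot | ~ready) forces busy = False.
  then (busy | ~lock) forces lock = False.
  then (~cache | lock) forces cache = False.
All clauses satisfied.

fan = False, pump = True, hot = True, ready = True, cache = False, heat = False, armed = False, busy = False, lock = False, open = False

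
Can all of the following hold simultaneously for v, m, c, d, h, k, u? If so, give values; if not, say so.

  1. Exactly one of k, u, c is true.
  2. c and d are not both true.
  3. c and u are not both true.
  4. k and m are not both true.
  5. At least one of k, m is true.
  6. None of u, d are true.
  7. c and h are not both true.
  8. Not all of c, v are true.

v=F, m=T, c=T, d=F, h=F, k=F, u=F

  (1) {k, u, c}: 1 true — exactly one ✓
  (2) c=T, d=F — not both ✓
  (3) c=T, u=F — not both ✓
  (4) k=F, m=T — not both ✓
  (5) {k, m}: 1 true — at least one ✓
  (6) {u, d}: 0 true — none ✓
  (7) c=T, h=F — not both ✓
  (8) {c, v}: 1/2 true — not all ✓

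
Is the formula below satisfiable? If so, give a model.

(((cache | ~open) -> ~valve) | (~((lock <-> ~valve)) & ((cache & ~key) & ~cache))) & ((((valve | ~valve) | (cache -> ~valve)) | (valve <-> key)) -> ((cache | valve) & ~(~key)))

cache = False; key = True; open = True; valve = True; lock = False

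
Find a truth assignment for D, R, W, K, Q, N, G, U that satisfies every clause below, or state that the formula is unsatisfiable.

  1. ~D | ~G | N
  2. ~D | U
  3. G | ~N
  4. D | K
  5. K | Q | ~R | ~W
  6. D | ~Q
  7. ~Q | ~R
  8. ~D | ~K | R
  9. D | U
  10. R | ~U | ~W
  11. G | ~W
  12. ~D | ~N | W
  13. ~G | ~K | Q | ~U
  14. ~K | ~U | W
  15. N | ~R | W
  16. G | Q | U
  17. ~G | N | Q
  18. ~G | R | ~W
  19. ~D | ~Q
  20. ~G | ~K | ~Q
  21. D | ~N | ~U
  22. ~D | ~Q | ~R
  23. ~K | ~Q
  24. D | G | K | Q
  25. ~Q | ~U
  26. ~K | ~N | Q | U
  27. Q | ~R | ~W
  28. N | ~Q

Set D = True.
  then (~D | U) forces U = True.
  then (~D | ~Q) forces Q = False.
Try R = True:
  (Q | ~R | ~W) forces W = False.
  (~D | ~N | W) forces N = False.
  clause (N | ~R | W) is falsified — backtrack.
So R = False.
  then (~D | ~K | R) forces K = False.
  then (R | ~U | ~W) forces W = False.
  then (~D | ~N | W) forces N = False.
  then (~G | N | Q) forces G = False.
All clauses satisfied.

D = True; R = False; W = False; K = False; Q = False; N = False; G = False; U = True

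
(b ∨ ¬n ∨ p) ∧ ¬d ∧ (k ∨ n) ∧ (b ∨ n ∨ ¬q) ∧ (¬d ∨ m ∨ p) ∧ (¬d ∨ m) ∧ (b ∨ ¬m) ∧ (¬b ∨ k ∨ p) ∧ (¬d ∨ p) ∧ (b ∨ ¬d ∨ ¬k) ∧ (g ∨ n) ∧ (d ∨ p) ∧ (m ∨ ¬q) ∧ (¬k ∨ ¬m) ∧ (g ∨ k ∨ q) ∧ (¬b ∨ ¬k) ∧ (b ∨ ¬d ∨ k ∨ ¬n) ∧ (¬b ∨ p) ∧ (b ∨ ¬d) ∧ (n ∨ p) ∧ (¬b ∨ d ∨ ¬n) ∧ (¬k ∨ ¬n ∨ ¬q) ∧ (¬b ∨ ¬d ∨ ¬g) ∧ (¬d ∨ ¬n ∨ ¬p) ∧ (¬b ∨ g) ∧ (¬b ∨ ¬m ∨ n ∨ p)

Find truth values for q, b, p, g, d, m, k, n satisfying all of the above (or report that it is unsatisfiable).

Unit clause (¬d) forces d = False.
In (d ∨ p) only p is left, so p = True.
Try q = True:
  (m ∨ ¬q) forces m = True.
  (b ∨ ¬m) forces b = True.
  (¬k ∨ ¬m) forces k = False.
  (k ∨ n) forces n = True.
  clause (¬b ∨ d ∨ ¬n) is falsified — backtrack.
So q = False.
Try b = True:
  (¬b ∨ ¬k) forces k = False.
  (k ∨ n) forces n = True.
  clause (¬b ∨ d ∨ ¬n) is falsified — backtrack.
So b = False.
  then (b ∨ ¬m) forces m = False.
Set g = True.
Set k = False.
  then (k ∨ n) forces n = True.
All clauses satisfied.

q = False; b = False; p = True; g = True; d = False; m = False; k = False; n = True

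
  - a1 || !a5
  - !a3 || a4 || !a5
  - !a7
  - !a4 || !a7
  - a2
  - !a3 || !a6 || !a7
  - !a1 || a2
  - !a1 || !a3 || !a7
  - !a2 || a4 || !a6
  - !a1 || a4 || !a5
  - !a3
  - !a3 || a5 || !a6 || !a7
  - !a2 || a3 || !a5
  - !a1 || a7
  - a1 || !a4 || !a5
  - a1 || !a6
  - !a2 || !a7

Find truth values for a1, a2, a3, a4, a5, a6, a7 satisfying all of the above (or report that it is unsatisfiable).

Unit clause (!a7) forces a7 = False.
Unit clause (a2) forces a2 = True.
Unit clause (!a3) forces a3 = False.
In (!a2 || a3 || !a5) only !a5 is left, so a5 = False.
In (!a1 || a7) only !a1 is left, so a1 = False.
In (a1 || !a6) only !a6 is left, so a6 = False.
Set a4 = False.
All clauses satisfied.

a1 = False, a2 = True, a3 = False, a4 = False, a5 = False, a6 = False, a7 = False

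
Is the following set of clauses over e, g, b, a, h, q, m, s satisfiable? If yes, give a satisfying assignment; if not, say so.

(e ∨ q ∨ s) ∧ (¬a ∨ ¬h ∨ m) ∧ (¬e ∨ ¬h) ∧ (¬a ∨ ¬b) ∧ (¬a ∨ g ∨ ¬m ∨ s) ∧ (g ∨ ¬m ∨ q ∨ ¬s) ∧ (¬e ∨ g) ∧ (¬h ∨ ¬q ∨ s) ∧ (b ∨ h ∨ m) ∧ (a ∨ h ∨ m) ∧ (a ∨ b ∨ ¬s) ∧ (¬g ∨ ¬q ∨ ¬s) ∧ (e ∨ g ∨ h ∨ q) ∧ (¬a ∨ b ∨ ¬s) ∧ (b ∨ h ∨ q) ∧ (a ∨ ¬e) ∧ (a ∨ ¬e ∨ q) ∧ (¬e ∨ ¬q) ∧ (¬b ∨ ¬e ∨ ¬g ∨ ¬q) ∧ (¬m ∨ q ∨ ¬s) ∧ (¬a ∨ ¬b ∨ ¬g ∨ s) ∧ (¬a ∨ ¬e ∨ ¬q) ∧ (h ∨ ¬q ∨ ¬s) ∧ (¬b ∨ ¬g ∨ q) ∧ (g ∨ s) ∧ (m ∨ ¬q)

e: False, g: True, b: True, a: False, h: False, q: True, m: True, s: False

Set e = False.
Set g = True.
Set b = True.
  then (¬a ∨ ¬b) forces a = False.
  then (¬b ∨ ¬g ∨ q) forces q = True.
  then (m ∨ ¬q) forces m = True.
  then (¬g ∨ ¬q ∨ ¬s) forces s = False.
  then (¬h ∨ ¬q ∨ s) forces h = False.
All clauses satisfied.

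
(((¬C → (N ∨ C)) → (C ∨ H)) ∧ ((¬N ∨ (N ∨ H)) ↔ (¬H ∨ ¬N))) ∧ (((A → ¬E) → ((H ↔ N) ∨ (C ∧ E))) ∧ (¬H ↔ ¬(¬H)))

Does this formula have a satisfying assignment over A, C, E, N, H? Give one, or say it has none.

No satisfying assignment exists.

The conjunct ¬H ↔ ¬(¬H) is unsatisfiable on its own:
  H=F: evaluates to False.
  H=T: evaluates to False.
So the whole conjunction is unsatisfiable.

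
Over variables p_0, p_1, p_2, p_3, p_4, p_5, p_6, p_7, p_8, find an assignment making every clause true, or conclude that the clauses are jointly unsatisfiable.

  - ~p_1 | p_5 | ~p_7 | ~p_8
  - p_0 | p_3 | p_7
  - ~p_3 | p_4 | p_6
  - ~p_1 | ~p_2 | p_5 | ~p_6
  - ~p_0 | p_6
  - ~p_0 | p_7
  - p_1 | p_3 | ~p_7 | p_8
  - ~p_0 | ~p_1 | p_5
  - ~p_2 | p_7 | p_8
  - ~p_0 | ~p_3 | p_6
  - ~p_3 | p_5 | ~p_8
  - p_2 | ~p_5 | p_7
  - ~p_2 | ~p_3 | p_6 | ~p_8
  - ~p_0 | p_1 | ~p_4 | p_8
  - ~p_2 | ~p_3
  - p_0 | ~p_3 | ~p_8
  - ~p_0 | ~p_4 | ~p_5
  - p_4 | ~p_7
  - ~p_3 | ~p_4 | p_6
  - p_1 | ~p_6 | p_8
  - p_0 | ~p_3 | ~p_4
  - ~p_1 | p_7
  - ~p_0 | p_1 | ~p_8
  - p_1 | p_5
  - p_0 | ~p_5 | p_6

Set p_0 = False.
Set p_1 = True.
  then (~p_1 | p_7) forces p_7 = True.
  then (p_4 | ~p_7) forces p_4 = True.
  then (p_0 | ~p_3 | ~p_4) forces p_3 = False.
Set p_2 = False.
Set p_5 = False.
  then (~p_1 | p_5 | ~p_7 | ~p_8) forces p_8 = False.
Set p_6 = True.
All clauses satisfied.

p_0 = False, p_1 = True, p_2 = False, p_3 = False, p_4 = True, p_5 = False, p_6 = True, p_7 = True, p_8 = False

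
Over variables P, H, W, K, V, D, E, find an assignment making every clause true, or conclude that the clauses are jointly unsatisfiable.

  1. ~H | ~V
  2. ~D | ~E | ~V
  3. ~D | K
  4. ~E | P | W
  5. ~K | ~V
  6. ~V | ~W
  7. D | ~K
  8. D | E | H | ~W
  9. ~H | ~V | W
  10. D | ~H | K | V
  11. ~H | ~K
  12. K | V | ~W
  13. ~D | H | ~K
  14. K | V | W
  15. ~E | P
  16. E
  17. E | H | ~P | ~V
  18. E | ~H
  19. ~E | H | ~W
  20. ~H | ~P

P = True; H = False; W = False; K = False; V = True; D = False; E = True

Unit clause (E) forces E = True.
In (~E | P) only P is left, so P = True.
In (~H | ~P) only ~H is left, so H = False.
In (~E | H | ~W) only ~W is left, so W = False.
Try K = True:
  (~K | ~V) forces V = False.
  (D | ~K) forces D = True.
  clause (~D | H | ~K) is falsified — backtrack.
So K = False.
  then (~D | K) forces D = False.
  then (K | V | W) forces V = True.
All clauses satisfied.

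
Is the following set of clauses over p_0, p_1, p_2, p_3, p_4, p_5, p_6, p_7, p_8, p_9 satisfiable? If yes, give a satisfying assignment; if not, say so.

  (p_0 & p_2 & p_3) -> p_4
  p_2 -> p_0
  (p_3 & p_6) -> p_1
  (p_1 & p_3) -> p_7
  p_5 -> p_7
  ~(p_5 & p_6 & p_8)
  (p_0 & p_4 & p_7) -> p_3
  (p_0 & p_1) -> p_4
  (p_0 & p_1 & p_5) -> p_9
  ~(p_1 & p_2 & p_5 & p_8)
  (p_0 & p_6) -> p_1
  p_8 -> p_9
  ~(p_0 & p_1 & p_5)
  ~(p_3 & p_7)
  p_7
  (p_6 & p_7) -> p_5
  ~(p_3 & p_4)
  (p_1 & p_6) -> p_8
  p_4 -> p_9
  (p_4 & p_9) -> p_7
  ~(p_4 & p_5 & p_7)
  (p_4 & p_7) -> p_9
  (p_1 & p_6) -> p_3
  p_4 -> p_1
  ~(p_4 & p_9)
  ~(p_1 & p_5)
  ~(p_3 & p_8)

p_0 = True, p_1 = False, p_2 = True, p_3 = False, p_4 = False, p_5 = False, p_6 = False, p_7 = True, p_8 = False, p_9 = False

Unit clause (p_7) forces p_7 = True.
In (~p_3 | ~p_7) only ~p_3 is left, so p_3 = False.
Set p_0 = True.
  then (~p_0 | p_3 | ~p_4 | ~p_7) forces p_4 = False.
  then (~p_0 | ~p_1 | p_4) forces p_1 = False.
  then (~p_0 | p_1 | ~p_6) forces p_6 = False.
Set p_2 = True.
Set p_5 = False.
Set p_8 = False.
Set p_9 = False.
All clauses satisfied.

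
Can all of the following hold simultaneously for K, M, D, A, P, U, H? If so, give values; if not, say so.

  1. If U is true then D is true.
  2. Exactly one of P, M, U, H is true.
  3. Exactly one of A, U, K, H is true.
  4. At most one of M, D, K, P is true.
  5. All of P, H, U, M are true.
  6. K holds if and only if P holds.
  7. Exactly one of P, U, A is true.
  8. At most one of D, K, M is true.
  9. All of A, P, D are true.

Case M = True:
  (2) with M=T forces P = False.
  Constraint (5) is violated (P=F) — contradiction.
Case M = False:
  Constraint (5) is violated (M=F) — contradiction.
Both cases fail — unsatisfiable.

The formula is unsatisfiable.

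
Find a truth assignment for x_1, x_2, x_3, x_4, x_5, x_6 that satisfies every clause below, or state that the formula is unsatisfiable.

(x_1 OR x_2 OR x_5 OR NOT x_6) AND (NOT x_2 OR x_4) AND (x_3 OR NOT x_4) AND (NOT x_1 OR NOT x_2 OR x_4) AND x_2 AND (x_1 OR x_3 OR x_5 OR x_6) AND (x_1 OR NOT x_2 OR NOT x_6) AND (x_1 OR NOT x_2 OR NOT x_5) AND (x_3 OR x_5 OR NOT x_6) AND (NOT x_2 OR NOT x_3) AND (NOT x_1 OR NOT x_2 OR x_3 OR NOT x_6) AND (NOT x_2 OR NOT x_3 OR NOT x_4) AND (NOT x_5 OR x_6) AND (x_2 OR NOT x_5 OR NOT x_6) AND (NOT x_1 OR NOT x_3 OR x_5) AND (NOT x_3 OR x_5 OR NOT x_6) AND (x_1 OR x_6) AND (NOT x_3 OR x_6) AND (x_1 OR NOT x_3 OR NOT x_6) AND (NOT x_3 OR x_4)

No satisfying assignment exists.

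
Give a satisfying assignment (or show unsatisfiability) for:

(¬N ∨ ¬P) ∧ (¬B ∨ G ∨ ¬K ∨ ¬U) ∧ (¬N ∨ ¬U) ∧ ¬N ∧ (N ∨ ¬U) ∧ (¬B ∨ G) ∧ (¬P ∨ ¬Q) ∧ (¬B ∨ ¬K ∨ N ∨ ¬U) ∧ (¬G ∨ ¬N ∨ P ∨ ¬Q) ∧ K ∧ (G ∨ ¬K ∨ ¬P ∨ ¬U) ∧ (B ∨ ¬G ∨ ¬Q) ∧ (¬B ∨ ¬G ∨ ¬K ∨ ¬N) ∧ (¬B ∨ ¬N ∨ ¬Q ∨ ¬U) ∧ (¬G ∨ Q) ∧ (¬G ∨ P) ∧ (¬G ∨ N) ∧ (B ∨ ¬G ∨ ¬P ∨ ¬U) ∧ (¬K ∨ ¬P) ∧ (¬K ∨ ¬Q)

Unit clause (¬N) forces N = False.
In (N ∨ ¬U) only ¬U is left, so U = False.
Unit clause (K) forces K = True.
In (¬G ∨ N) only ¬G is left, so G = False.
In (¬K ∨ ¬P) only ¬P is left, so P = False.
In (¬K ∨ ¬Q) only ¬Q is left, so Q = False.
In (¬B ∨ G) only ¬B is left, so B = False.
All clauses satisfied.

N = False, K = True, B = False, P = False, U = False, Q = False, G = False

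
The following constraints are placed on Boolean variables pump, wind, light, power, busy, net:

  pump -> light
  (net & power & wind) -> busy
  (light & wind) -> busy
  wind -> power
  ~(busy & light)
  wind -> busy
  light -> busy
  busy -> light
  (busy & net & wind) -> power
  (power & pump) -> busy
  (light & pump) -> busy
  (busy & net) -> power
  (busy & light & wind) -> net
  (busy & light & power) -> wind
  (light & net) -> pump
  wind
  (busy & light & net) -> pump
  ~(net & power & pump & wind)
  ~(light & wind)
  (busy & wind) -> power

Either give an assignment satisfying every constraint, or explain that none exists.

Unsatisfiable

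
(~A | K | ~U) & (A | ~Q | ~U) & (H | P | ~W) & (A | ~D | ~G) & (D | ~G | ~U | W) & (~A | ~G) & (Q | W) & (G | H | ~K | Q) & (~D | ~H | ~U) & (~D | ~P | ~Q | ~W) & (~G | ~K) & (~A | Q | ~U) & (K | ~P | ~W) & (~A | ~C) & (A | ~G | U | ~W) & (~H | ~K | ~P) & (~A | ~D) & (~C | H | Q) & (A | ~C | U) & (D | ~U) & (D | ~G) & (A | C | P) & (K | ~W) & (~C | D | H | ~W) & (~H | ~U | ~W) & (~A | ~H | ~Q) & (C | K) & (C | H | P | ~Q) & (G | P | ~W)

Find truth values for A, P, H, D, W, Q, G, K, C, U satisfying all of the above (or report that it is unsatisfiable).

Set A = False.
Set P = True.
Set H = False.
Set D = False.
  then (D | ~U) forces U = False.
  then (D | ~G) forces G = False.
  then (A | ~C | U) forces C = False.
  then (C | K) forces K = True.
  then (G | H | ~K | Q) forces Q = True.
Set W = True.
All clauses satisfied.

A=F, P=T, H=F, D=F, W=T, Q=T, G=F, K=T, C=F, U=F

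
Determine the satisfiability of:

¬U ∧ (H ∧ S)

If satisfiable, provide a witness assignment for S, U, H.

S: True, U: False, H: True

  ¬U = True
  H ∧ S = True
Both conjuncts True, so the formula holds.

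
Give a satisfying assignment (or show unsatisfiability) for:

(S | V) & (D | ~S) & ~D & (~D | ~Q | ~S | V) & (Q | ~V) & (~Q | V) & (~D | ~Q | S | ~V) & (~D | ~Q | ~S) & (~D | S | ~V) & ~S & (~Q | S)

Unsatisfiable — no assignment works.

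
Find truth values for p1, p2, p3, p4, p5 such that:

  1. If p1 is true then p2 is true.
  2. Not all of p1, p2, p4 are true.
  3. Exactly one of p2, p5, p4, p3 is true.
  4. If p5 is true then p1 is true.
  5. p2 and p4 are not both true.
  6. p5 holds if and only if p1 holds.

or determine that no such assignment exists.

p1 = False, p2 = False, p3 = False, p4 = True, p5 = False

  (1) p1=F ⇒ p2: vacuous ✓
  (2) {p1, p2, p4}: 1/3 true — not all ✓
  (3) {p2, p5, p4, p3}: 1 true — exactly one ✓
  (4) p5=F ⇒ p1: vacuous ✓
  (5) p2=F, p4=T — not both ✓
  (6) p5=F, p1=F — same ✓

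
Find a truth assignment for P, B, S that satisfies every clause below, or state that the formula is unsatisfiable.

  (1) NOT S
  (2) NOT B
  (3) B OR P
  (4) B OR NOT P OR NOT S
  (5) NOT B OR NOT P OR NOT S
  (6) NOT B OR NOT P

Unit clause (NOT S) forces S = False.
Unit clause (NOT B) forces B = False.
In (B OR P) only P is left, so P = True.
Check each clause:
  (NOT S): NOT S holds.
  (NOT B): NOT B holds.
  (B OR P): P holds.
  (B OR NOT P OR NOT S): NOT S holds.
  (NOT B OR NOT P OR NOT S): NOT B holds.
  (NOT B OR NOT P): NOT B holds.
All clauses satisfied.

P = True, B = False, S = False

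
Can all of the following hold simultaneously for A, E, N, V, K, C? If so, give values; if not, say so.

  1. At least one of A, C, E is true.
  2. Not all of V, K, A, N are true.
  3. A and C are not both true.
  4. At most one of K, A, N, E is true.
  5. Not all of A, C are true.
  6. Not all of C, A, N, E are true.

A = False, E = True, N = False, V = True, K = False, C = False

  (1) {A, C, E}: 1 true — at least one ✓
  (2) {V, K, A, N}: 1/4 true — not all ✓
  (3) A=F, C=F — not both ✓
  (4) {K, A, N, E}: 1 true — at most one ✓
  (5) {A, C}: 0/2 true — not all ✓
  (6) {C, A, N, E}: 1/4 true — not all ✓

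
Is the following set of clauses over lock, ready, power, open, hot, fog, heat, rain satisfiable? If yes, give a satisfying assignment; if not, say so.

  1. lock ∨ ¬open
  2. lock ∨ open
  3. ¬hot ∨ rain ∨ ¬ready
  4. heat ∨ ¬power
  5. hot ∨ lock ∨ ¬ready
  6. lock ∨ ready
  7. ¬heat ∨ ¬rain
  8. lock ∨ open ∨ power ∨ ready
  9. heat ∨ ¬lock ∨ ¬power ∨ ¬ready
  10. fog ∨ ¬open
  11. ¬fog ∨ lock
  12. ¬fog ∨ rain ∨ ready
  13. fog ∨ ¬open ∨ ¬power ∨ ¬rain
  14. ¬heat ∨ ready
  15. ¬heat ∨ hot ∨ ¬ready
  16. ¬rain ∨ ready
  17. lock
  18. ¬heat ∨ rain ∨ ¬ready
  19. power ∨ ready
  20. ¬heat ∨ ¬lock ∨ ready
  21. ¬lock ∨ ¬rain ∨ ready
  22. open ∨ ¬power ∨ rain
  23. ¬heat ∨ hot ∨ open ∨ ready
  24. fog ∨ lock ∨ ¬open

lock = True, ready = True, power = False, open = False, hot = False, fog = False, heat = False, rain = True

Unit clause (lock) forces lock = True.
Try ready = False:
  (¬heat ∨ ready) forces heat = False.
  (heat ∨ ¬power) forces power = False.
  clause (power ∨ ready) is falsified — backtrack.
So ready = True.
Set power = False.
Set open = False.
Set hot = False.
  then (¬heat ∨ hot ∨ ¬ready) forces heat = False.
Set fog = False.
Set rain = True.
All clauses satisfied.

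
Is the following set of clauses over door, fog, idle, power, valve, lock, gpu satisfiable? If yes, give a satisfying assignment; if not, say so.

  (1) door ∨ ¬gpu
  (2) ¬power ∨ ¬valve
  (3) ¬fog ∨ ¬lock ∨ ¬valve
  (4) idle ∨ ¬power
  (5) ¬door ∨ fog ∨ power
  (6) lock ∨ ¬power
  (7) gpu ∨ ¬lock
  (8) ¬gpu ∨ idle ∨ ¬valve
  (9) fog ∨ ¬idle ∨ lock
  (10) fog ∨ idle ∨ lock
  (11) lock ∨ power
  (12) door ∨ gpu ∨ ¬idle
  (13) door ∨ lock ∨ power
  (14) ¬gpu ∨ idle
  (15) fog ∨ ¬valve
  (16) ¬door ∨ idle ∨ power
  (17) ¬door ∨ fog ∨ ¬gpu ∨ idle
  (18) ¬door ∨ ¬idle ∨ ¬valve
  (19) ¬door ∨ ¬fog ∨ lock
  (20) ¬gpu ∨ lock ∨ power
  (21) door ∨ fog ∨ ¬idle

Try door = False:
  (door ∨ ¬gpu) forces gpu = False.
  (gpu ∨ ¬lock) forces lock = False.
  (lock ∨ ¬power) forces power = False.
  clause (lock ∨ power) is falsified — backtrack.
So door = True.
Set fog = True.
  then (¬door ∨ ¬fog ∨ lock) forces lock = True.
  then (¬fog ∨ ¬lock ∨ ¬valve) forces valve = False.
  then (gpu ∨ ¬lock) forces gpu = True.
  then (¬gpu ∨ idle) forces idle = True.
Set power = True.
All clauses satisfied.

door: True, fog: True, idle: True, power: True, valve: False, lock: True, gpu: True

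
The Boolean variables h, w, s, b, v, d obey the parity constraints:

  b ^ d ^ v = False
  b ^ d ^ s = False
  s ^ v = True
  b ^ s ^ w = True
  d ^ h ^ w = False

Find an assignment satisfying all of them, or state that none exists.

Adding constraints 1, 2, 3 mod 2: every variable appears an even number of times on the left, so the left side is 0.
But the right sides sum to 1 (mod 2). 0 ≠ 1 — the system is inconsistent.

UNSATISFIABLE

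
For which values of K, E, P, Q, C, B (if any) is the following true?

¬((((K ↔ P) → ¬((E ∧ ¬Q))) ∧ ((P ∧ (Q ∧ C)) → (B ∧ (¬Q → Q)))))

K = False, E = False, P = True, Q = True, C = True, B = False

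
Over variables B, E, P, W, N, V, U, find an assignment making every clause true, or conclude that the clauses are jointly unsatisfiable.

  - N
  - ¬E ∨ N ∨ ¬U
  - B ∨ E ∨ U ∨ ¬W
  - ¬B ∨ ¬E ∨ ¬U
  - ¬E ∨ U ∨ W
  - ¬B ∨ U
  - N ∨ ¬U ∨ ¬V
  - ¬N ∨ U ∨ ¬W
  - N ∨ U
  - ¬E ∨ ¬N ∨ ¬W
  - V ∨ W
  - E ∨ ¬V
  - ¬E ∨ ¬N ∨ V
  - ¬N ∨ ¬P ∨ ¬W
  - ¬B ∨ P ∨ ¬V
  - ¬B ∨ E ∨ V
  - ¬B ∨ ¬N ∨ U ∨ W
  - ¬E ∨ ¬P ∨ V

Unit clause (N) forces N = True.
Try B = True:
  (¬B ∨ U) forces U = True.
  (¬B ∨ ¬E ∨ ¬U) forces E = False.
  (E ∨ ¬V) forces V = False.
  clause (¬B ∨ E ∨ V) is falsified — backtrack.
So B = False.
Set E = False.
  then (E ∨ ¬V) forces V = False.
  then (V ∨ W) forces W = True.
  then (¬N ∨ ¬P ∨ ¬W) forces P = False.
  then (B ∨ E ∨ U ∨ ¬W) forces U = True.
All clauses satisfied.

B = False, E = False, P = False, W = True, N = True, V = False, U = True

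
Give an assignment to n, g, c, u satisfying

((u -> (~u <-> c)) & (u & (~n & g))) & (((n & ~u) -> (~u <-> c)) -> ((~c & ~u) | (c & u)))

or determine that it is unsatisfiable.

Unsatisfiable

Case u = True: the formula simplifies to (~c & (~n & g)) & c.
  c = True: the conjunct ~c is False.
  c = False: the conjunct c is False.
Case u = False: the conjunct u is False.
Both cases fail — unsatisfiable.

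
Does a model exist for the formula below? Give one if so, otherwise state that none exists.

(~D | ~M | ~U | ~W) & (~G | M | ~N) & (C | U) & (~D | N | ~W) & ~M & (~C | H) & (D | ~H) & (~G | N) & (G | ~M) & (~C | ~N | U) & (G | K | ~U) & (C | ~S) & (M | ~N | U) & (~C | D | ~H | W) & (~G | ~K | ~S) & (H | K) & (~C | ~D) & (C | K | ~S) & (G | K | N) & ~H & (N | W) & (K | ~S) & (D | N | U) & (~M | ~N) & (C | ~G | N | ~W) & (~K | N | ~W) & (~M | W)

Unit clause (~M) forces M = False.
Unit clause (~H) forces H = False.
In (~C | H) only ~C is left, so C = False.
In (C | ~S) only ~S is left, so S = False.
In (H | K) only K is left, so K = True.
In (C | U) only U is left, so U = True.
Set G = False.
Try N = False:
  (N | W) forces W = True.
  clause (~K | N | ~W) is falsified — backtrack.
So N = True.
Set W = True.
Set D = False.
All clauses satisfied.

S=F, G=F, N=T, K=T, U=T, H=F, C=F, W=T, M=F, D=F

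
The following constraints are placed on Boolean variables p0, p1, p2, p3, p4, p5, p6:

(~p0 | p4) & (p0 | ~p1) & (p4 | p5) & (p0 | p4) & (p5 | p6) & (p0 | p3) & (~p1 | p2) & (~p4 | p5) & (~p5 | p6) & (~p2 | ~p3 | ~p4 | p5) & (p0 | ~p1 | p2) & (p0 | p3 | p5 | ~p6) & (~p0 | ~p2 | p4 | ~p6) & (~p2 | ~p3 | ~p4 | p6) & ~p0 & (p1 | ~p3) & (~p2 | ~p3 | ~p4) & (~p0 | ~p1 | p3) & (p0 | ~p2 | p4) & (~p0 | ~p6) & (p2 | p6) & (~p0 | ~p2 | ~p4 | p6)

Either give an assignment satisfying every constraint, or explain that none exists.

Case p0 = True:
  Clause (~p0) is falsified — contradiction.
Case p0 = False:
  (p0 | ~p1) forces p1 = False.
  (p0 | p4) forces p4 = True.
  (p0 | p3) forces p3 = True.
  Clause (p1 | ~p3) is falsified — contradiction.
Both cases fail, so the formula is unsatisfiable.

UNSATISFIABLE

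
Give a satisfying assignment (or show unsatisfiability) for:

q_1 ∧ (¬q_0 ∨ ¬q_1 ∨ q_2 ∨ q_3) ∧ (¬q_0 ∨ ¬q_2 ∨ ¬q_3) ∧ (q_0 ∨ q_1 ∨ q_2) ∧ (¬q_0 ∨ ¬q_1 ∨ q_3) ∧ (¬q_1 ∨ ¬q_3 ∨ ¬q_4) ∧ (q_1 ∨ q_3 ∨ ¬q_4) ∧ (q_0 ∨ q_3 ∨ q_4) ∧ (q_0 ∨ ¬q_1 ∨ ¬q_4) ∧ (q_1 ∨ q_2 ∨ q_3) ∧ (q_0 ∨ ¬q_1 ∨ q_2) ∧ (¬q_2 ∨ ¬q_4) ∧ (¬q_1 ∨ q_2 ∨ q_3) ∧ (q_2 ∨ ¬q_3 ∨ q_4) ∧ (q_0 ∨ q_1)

Unit clause (q_1) forces q_1 = True.
Try q_0 = True:
  (¬q_0 ∨ ¬q_1 ∨ q_3) forces q_3 = True.
  (¬q_0 ∨ ¬q_2 ∨ ¬q_3) forces q_2 = False.
  (¬q_1 ∨ ¬q_3 ∨ ¬q_4) forces q_4 = False.
  clause (q_2 ∨ ¬q_3 ∨ q_4) is falsified — backtrack.
So q_0 = False.
  then (q_0 ∨ ¬q_1 ∨ ¬q_4) forces q_4 = False.
  then (q_0 ∨ ¬q_1 ∨ q_2) forces q_2 = True.
  then (q_0 ∨ q_3 ∨ q_4) forces q_3 = True.
All clauses satisfied.

q_0 = False, q_1 = True, q_2 = True, q_3 = True, q_4 = False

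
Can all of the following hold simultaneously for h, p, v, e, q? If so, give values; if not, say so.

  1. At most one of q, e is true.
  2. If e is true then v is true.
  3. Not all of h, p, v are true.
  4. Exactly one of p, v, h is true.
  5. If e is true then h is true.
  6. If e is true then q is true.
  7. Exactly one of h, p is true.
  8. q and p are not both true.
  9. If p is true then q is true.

h = True; p = False; v = False; e = False; q = False

  (1) {q, e}: 0 true — at most one ✓
  (2) e=F ⇒ v: vacuous ✓
  (3) {h, p, v}: 1/3 true — not all ✓
  (4) {p, v, h}: 1 true — exactly one ✓
  (5) e=F ⇒ h: vacuous ✓
  (6) e=F ⇒ q: vacuous ✓
  (7) {h, p}: 1 true — exactly one ✓
  (8) q=F, p=F — not both ✓
  (9) p=F ⇒ q: vacuous ✓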